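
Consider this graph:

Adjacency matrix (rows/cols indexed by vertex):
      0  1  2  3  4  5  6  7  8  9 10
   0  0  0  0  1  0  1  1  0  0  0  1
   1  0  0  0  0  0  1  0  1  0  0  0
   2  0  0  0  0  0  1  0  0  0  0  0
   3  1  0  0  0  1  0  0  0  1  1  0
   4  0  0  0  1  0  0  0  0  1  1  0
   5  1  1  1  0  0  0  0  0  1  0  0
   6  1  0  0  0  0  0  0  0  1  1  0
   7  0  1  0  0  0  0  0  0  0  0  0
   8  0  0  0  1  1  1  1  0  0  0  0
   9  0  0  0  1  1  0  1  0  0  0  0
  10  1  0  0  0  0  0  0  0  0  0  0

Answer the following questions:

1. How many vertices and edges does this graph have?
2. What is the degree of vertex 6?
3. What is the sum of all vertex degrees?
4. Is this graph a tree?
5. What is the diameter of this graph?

Count: 11 vertices, 15 edges.
Vertex 6 has neighbors [0, 8, 9], degree = 3.
Handshaking lemma: 2 * 15 = 30.
A tree on 11 vertices has 10 edges. This graph has 15 edges (5 extra). Not a tree.
Diameter (longest shortest path) = 5.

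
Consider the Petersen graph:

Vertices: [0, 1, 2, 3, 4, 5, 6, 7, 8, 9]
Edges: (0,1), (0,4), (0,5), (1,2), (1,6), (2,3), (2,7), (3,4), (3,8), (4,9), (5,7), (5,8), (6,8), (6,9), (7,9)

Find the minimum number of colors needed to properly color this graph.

The Petersen graph contains odd cycles (e.g. the outer 5-cycle), so chi >= 3.
A proper 3-coloring exists (it is a well-known 3-chromatic graph).
Chromatic number = 3.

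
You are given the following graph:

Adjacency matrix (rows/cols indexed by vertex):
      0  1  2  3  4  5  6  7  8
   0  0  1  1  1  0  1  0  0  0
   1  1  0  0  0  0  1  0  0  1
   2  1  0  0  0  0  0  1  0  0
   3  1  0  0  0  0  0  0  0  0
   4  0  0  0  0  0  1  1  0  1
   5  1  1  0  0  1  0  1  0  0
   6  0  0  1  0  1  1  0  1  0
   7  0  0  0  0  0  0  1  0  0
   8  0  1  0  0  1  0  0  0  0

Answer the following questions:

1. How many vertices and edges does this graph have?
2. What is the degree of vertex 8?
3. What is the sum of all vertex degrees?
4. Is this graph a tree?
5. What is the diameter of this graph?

Count: 9 vertices, 12 edges.
Vertex 8 has neighbors [1, 4], degree = 2.
Handshaking lemma: 2 * 12 = 24.
A tree on 9 vertices has 8 edges. This graph has 12 edges (4 extra). Not a tree.
Diameter (longest shortest path) = 4.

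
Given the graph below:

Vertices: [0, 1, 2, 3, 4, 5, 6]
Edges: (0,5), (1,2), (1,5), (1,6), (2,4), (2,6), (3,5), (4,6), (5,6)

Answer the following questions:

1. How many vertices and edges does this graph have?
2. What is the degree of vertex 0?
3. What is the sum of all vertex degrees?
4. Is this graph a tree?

Count: 7 vertices, 9 edges.
Vertex 0 has neighbors [5], degree = 1.
Handshaking lemma: 2 * 9 = 18.
A tree on 7 vertices has 6 edges. This graph has 9 edges (3 extra). Not a tree.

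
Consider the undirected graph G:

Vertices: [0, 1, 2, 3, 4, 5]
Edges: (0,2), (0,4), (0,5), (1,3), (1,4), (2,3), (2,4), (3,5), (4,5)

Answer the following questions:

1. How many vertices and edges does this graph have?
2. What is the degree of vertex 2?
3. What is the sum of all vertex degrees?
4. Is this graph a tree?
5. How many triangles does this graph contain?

Count: 6 vertices, 9 edges.
Vertex 2 has neighbors [0, 3, 4], degree = 3.
Handshaking lemma: 2 * 9 = 18.
A tree on 6 vertices has 5 edges. This graph has 9 edges (4 extra). Not a tree.
Number of triangles = 2.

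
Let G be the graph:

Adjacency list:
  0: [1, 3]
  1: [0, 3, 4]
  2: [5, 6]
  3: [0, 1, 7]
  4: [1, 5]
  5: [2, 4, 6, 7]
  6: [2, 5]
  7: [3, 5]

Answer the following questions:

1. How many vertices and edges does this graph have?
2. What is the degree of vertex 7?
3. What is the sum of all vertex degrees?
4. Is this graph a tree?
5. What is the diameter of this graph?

Count: 8 vertices, 10 edges.
Vertex 7 has neighbors [3, 5], degree = 2.
Handshaking lemma: 2 * 10 = 20.
A tree on 8 vertices has 7 edges. This graph has 10 edges (3 extra). Not a tree.
Diameter (longest shortest path) = 4.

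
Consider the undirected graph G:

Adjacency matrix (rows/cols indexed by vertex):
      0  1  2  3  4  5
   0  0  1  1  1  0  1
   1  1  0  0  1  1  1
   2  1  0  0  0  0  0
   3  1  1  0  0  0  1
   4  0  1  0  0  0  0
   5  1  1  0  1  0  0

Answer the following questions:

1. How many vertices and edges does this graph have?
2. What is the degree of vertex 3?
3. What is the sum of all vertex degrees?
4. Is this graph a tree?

Count: 6 vertices, 8 edges.
Vertex 3 has neighbors [0, 1, 5], degree = 3.
Handshaking lemma: 2 * 8 = 16.
A tree on 6 vertices has 5 edges. This graph has 8 edges (3 extra). Not a tree.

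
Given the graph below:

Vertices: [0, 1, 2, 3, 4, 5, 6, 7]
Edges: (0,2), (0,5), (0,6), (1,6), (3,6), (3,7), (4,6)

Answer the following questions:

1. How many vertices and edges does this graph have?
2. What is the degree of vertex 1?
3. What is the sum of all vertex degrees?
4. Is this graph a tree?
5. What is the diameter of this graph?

Count: 8 vertices, 7 edges.
Vertex 1 has neighbors [6], degree = 1.
Handshaking lemma: 2 * 7 = 14.
A graph is a tree iff it is connected and has exactly n-1 edges. This graph is connected (all 8 vertices in one component) and has 8-1 = 7 edges. It is a tree.
Diameter (longest shortest path) = 4.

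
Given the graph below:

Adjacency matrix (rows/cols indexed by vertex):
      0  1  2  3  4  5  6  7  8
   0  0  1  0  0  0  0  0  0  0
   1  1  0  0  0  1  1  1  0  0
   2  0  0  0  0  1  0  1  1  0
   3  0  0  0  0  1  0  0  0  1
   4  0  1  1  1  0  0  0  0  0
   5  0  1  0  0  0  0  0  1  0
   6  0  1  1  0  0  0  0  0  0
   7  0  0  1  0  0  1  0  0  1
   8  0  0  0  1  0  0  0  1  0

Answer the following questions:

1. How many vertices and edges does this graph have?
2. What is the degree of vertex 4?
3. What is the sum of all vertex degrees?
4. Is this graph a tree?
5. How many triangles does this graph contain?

Count: 9 vertices, 11 edges.
Vertex 4 has neighbors [1, 2, 3], degree = 3.
Handshaking lemma: 2 * 11 = 22.
A tree on 9 vertices has 8 edges. This graph has 11 edges (3 extra). Not a tree.
Number of triangles = 0.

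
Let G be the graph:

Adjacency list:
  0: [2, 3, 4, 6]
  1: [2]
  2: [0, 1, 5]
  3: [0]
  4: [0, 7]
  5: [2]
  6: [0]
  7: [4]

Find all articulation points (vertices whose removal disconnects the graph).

An articulation point is a vertex whose removal disconnects the graph.
Articulation points: [0, 2, 4]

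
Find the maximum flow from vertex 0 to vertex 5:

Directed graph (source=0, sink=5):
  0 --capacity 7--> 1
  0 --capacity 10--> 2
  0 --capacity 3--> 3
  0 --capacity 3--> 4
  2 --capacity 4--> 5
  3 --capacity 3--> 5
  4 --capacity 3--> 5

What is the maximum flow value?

Computing max flow:
  Flow on (0->2): 4/10
  Flow on (0->3): 3/3
  Flow on (0->4): 3/3
  Flow on (2->5): 4/4
  Flow on (3->5): 3/3
  Flow on (4->5): 3/3
Maximum flow = 10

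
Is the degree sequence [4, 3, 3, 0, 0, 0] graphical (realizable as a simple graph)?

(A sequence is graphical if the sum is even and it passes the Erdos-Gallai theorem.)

Sum of degrees = 10. Sum is even but fails Erdos-Gallai. The sequence is NOT graphical.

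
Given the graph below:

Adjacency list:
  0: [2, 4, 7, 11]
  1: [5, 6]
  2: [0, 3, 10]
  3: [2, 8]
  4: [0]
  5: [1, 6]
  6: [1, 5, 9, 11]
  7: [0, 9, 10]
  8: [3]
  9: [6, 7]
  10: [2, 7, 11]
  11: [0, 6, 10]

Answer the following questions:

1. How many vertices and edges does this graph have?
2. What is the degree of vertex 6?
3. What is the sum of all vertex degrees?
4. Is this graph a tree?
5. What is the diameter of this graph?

Count: 12 vertices, 15 edges.
Vertex 6 has neighbors [1, 5, 9, 11], degree = 4.
Handshaking lemma: 2 * 15 = 30.
A tree on 12 vertices has 11 edges. This graph has 15 edges (4 extra). Not a tree.
Diameter (longest shortest path) = 6.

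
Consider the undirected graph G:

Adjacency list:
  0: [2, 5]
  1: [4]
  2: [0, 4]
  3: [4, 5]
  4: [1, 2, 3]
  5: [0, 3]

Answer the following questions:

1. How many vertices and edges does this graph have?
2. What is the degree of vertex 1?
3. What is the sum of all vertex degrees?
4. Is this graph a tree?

Count: 6 vertices, 6 edges.
Vertex 1 has neighbors [4], degree = 1.
Handshaking lemma: 2 * 6 = 12.
A tree on 6 vertices has 5 edges. This graph has 6 edges (1 extra). Not a tree.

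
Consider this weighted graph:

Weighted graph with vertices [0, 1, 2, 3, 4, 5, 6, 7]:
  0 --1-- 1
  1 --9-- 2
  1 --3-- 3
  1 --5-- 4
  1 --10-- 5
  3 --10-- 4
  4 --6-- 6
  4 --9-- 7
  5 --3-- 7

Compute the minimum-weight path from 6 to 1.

Using Dijkstra's algorithm from vertex 6:
Shortest path: 6 -> 4 -> 1
Total weight: 6 + 5 = 11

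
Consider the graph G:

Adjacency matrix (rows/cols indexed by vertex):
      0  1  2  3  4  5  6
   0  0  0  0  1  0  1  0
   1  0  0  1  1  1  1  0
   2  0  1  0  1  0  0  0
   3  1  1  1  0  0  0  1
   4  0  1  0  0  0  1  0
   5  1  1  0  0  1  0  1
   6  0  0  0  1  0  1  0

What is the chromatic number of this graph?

The graph has a maximum clique of size 3 (lower bound on chromatic number).
A valid 3-coloring: {0: 0, 1: 0, 2: 2, 3: 1, 4: 2, 5: 1, 6: 0}.
Chromatic number = 3.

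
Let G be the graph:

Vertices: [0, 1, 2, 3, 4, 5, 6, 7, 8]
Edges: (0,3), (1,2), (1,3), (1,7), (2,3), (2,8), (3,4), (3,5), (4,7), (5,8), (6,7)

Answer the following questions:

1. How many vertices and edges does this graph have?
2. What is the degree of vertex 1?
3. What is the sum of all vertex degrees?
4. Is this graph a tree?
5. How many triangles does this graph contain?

Count: 9 vertices, 11 edges.
Vertex 1 has neighbors [2, 3, 7], degree = 3.
Handshaking lemma: 2 * 11 = 22.
A tree on 9 vertices has 8 edges. This graph has 11 edges (3 extra). Not a tree.
Number of triangles = 1.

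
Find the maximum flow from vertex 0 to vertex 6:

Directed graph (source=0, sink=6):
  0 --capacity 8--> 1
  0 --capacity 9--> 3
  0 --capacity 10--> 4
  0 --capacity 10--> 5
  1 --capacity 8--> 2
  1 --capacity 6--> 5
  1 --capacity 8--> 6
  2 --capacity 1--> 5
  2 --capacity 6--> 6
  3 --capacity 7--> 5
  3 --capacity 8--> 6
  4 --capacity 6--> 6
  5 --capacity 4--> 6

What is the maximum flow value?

Computing max flow:
  Flow on (0->1): 8/8
  Flow on (0->3): 8/9
  Flow on (0->4): 6/10
  Flow on (0->5): 4/10
  Flow on (1->6): 8/8
  Flow on (3->6): 8/8
  Flow on (4->6): 6/6
  Flow on (5->6): 4/4
Maximum flow = 26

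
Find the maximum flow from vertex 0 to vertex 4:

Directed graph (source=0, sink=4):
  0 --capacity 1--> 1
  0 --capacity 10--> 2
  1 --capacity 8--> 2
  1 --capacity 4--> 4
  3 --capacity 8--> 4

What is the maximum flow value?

Computing max flow:
  Flow on (0->1): 1/1
  Flow on (1->4): 1/4
Maximum flow = 1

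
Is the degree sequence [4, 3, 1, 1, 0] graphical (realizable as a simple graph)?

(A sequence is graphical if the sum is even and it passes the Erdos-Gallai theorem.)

Sum of degrees = 9. Sum is odd, so the sequence is NOT graphical.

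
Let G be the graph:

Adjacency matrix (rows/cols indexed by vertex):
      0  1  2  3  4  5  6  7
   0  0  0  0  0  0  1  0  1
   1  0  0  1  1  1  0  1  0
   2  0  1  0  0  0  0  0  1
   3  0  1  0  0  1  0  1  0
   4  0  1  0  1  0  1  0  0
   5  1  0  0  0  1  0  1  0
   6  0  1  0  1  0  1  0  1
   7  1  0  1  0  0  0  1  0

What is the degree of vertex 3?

Vertex 3 has neighbors [1, 4, 6], so deg(3) = 3.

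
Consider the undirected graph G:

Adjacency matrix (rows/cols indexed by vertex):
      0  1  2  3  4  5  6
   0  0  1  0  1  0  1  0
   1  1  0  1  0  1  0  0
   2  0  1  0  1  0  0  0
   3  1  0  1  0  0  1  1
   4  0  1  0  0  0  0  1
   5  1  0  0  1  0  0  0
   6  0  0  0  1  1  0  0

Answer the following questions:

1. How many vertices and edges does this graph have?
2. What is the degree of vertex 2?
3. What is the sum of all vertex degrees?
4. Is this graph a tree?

Count: 7 vertices, 9 edges.
Vertex 2 has neighbors [1, 3], degree = 2.
Handshaking lemma: 2 * 9 = 18.
A tree on 7 vertices has 6 edges. This graph has 9 edges (3 extra). Not a tree.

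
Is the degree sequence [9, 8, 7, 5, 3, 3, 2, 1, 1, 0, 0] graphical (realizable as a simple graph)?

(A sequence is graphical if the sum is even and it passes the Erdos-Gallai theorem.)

Sum of degrees = 39. Sum is odd, so the sequence is NOT graphical.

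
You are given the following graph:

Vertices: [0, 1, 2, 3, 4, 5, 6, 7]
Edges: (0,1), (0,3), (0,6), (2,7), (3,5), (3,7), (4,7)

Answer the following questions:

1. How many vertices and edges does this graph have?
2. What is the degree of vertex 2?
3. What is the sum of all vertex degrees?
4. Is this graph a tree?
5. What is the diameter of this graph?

Count: 8 vertices, 7 edges.
Vertex 2 has neighbors [7], degree = 1.
Handshaking lemma: 2 * 7 = 14.
A graph is a tree iff it is connected and has exactly n-1 edges. This graph is connected (all 8 vertices in one component) and has 8-1 = 7 edges. It is a tree.
Diameter (longest shortest path) = 4.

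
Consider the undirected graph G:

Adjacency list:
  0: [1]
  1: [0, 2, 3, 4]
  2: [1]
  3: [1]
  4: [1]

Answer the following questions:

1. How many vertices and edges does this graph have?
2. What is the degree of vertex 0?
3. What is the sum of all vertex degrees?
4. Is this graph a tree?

Count: 5 vertices, 4 edges.
Vertex 0 has neighbors [1], degree = 1.
Handshaking lemma: 2 * 4 = 8.
A graph is a tree iff it is connected and has exactly n-1 edges. This graph is connected (all 5 vertices in one component) and has 5-1 = 4 edges. It is a tree.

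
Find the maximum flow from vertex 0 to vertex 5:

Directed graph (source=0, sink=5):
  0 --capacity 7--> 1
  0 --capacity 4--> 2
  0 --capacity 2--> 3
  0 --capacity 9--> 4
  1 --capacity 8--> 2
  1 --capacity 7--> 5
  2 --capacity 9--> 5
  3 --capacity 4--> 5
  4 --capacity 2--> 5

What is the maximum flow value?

Computing max flow:
  Flow on (0->1): 7/7
  Flow on (0->2): 4/4
  Flow on (0->3): 2/2
  Flow on (0->4): 2/9
  Flow on (1->5): 7/7
  Flow on (2->5): 4/9
  Flow on (3->5): 2/4
  Flow on (4->5): 2/2
Maximum flow = 15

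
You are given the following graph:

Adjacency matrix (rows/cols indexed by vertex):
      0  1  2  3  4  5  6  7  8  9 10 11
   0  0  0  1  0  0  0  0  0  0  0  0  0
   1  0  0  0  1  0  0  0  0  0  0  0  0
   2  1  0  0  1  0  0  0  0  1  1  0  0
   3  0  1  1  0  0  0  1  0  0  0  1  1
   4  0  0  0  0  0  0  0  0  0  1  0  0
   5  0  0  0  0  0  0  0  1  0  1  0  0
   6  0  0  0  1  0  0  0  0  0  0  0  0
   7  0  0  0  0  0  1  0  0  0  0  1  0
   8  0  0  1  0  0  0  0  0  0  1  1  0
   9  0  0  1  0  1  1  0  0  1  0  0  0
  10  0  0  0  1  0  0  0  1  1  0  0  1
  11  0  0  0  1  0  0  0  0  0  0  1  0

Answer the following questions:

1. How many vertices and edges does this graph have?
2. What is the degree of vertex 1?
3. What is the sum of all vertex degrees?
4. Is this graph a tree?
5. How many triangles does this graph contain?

Count: 12 vertices, 15 edges.
Vertex 1 has neighbors [3], degree = 1.
Handshaking lemma: 2 * 15 = 30.
A tree on 12 vertices has 11 edges. This graph has 15 edges (4 extra). Not a tree.
Number of triangles = 2.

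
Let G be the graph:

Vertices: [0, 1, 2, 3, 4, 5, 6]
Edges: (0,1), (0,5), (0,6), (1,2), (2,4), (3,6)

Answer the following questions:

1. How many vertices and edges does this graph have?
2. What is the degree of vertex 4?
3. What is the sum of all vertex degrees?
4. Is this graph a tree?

Count: 7 vertices, 6 edges.
Vertex 4 has neighbors [2], degree = 1.
Handshaking lemma: 2 * 6 = 12.
A graph is a tree iff it is connected and has exactly n-1 edges. This graph is connected (all 7 vertices in one component) and has 7-1 = 6 edges. It is a tree.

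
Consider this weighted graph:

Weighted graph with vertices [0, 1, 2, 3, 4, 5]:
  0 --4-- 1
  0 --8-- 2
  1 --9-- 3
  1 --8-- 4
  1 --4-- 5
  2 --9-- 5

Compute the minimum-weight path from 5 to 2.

Using Dijkstra's algorithm from vertex 5:
Shortest path: 5 -> 2
Total weight: 9 = 9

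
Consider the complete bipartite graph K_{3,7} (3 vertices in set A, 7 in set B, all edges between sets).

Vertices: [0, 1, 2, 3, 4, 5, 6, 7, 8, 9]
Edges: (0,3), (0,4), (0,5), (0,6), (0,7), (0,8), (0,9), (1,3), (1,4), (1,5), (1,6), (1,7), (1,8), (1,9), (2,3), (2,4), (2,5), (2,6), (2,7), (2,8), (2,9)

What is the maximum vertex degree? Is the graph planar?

Set-A vertices have degree 7; set-B vertices have degree 3. Maximum degree = max(3,7) = 7.
K_{3,7} contains K_{3,3} as a subgraph (since both sides have >= 3 vertices); by Kuratowski's theorem it is not planar.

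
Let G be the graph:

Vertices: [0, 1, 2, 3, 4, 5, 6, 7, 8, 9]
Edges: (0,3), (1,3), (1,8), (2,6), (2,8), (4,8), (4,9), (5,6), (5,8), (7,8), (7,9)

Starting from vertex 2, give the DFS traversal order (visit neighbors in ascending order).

DFS from vertex 2 (neighbors processed in ascending order):
Visit order: 2, 6, 5, 8, 1, 3, 0, 4, 9, 7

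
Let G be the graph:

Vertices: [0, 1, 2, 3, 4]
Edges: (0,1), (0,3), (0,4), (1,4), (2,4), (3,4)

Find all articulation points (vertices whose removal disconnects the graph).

An articulation point is a vertex whose removal disconnects the graph.
Articulation points: [4]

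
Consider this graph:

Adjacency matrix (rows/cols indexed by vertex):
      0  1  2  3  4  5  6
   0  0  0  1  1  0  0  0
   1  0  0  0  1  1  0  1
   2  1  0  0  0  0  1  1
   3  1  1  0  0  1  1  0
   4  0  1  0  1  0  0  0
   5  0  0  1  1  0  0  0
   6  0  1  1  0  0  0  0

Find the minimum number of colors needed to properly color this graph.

The graph has a maximum clique of size 3 (lower bound on chromatic number).
A valid 3-coloring: {0: 1, 1: 1, 2: 0, 3: 0, 4: 2, 5: 1, 6: 2}.
Chromatic number = 3.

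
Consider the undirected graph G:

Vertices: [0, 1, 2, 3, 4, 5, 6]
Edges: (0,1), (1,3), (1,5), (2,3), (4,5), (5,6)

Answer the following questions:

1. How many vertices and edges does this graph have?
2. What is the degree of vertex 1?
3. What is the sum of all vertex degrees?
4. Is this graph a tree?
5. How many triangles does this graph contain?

Count: 7 vertices, 6 edges.
Vertex 1 has neighbors [0, 3, 5], degree = 3.
Handshaking lemma: 2 * 6 = 12.
A graph is a tree iff it is connected and has exactly n-1 edges. This graph is connected (all 7 vertices in one component) and has 7-1 = 6 edges. It is a tree.
Number of triangles = 0.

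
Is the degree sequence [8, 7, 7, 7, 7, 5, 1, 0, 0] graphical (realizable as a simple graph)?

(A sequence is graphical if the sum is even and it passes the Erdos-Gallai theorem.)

Sum of degrees = 42. Sum is even but fails Erdos-Gallai. The sequence is NOT graphical.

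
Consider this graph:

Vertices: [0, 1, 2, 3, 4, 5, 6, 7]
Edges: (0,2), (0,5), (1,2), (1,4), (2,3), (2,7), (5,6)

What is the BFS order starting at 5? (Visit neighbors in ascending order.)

BFS from vertex 5 (neighbors processed in ascending order):
Visit order: 5, 0, 6, 2, 1, 3, 7, 4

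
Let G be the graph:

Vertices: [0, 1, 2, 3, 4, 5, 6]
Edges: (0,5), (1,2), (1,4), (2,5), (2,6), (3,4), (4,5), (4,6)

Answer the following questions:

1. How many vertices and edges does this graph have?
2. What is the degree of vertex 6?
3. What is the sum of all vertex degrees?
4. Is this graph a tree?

Count: 7 vertices, 8 edges.
Vertex 6 has neighbors [2, 4], degree = 2.
Handshaking lemma: 2 * 8 = 16.
A tree on 7 vertices has 6 edges. This graph has 8 edges (2 extra). Not a tree.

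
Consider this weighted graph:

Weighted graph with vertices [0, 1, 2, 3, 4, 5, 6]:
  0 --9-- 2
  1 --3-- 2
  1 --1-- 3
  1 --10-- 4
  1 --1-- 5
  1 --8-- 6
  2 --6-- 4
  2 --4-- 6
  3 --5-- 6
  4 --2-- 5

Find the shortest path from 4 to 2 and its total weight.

Using Dijkstra's algorithm from vertex 4:
Shortest path: 4 -> 2
Total weight: 6 = 6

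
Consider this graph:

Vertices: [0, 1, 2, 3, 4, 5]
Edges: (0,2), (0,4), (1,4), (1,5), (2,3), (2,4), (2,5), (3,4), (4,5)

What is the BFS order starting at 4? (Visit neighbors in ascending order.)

BFS from vertex 4 (neighbors processed in ascending order):
Visit order: 4, 0, 1, 2, 3, 5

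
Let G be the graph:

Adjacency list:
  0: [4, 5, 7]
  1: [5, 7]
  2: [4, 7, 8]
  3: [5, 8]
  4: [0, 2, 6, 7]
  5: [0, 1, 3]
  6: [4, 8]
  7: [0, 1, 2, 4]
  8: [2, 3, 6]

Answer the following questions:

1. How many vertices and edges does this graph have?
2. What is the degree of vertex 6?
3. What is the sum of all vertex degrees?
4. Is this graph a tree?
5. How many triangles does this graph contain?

Count: 9 vertices, 13 edges.
Vertex 6 has neighbors [4, 8], degree = 2.
Handshaking lemma: 2 * 13 = 26.
A tree on 9 vertices has 8 edges. This graph has 13 edges (5 extra). Not a tree.
Number of triangles = 2.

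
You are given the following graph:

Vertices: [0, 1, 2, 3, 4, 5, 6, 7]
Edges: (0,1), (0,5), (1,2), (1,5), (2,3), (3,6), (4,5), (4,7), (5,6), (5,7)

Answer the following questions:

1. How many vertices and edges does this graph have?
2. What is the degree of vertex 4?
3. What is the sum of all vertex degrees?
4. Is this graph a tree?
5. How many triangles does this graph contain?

Count: 8 vertices, 10 edges.
Vertex 4 has neighbors [5, 7], degree = 2.
Handshaking lemma: 2 * 10 = 20.
A tree on 8 vertices has 7 edges. This graph has 10 edges (3 extra). Not a tree.
Number of triangles = 2.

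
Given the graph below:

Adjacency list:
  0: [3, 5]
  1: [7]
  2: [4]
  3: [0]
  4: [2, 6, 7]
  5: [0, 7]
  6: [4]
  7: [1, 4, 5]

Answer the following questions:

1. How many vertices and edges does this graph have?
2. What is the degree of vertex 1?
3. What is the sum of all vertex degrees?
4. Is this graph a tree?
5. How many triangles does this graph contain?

Count: 8 vertices, 7 edges.
Vertex 1 has neighbors [7], degree = 1.
Handshaking lemma: 2 * 7 = 14.
A graph is a tree iff it is connected and has exactly n-1 edges. This graph is connected (all 8 vertices in one component) and has 8-1 = 7 edges. It is a tree.
Number of triangles = 0.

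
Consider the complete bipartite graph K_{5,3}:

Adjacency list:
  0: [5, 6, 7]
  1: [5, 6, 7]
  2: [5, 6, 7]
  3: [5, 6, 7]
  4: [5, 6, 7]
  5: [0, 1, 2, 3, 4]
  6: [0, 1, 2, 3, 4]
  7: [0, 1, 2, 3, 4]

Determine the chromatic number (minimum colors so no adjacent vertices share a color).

K_{5,3} is bipartite: vertices split into two independent sets of size 5 and 3.
Color one set 0, the other 1. No adjacent vertices share a color.
Chromatic number = 2.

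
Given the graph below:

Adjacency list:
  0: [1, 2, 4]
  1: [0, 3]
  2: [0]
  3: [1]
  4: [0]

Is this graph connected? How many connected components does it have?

Checking connectivity: the graph has 1 connected component(s).
All vertices are reachable from each other. The graph IS connected.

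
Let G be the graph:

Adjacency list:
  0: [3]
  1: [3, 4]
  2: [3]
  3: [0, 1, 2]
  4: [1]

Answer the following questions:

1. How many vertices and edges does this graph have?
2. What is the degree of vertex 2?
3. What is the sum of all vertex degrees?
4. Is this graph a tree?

Count: 5 vertices, 4 edges.
Vertex 2 has neighbors [3], degree = 1.
Handshaking lemma: 2 * 4 = 8.
A graph is a tree iff it is connected and has exactly n-1 edges. This graph is connected (all 5 vertices in one component) and has 5-1 = 4 edges. It is a tree.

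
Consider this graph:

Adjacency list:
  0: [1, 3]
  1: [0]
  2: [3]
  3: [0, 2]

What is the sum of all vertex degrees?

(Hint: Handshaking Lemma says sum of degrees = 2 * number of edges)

Count edges: 3 edges.
By Handshaking Lemma: sum of degrees = 2 * 3 = 6.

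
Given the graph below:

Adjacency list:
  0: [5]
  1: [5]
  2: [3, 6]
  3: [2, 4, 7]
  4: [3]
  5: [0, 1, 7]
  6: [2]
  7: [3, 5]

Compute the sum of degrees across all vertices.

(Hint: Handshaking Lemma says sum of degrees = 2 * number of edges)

Count edges: 7 edges.
By Handshaking Lemma: sum of degrees = 2 * 7 = 14.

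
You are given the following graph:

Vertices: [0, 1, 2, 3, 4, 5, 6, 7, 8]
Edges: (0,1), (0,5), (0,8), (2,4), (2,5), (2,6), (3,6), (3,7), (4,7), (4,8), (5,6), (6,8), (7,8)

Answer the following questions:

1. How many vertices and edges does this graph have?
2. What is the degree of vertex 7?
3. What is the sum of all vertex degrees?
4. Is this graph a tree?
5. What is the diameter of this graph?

Count: 9 vertices, 13 edges.
Vertex 7 has neighbors [3, 4, 8], degree = 3.
Handshaking lemma: 2 * 13 = 26.
A tree on 9 vertices has 8 edges. This graph has 13 edges (5 extra). Not a tree.
Diameter (longest shortest path) = 4.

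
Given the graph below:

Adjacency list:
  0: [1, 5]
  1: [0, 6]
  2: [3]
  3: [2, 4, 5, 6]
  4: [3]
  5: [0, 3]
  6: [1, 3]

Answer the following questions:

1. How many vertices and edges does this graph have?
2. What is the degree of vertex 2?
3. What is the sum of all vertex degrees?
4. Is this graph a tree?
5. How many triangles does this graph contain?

Count: 7 vertices, 7 edges.
Vertex 2 has neighbors [3], degree = 1.
Handshaking lemma: 2 * 7 = 14.
A tree on 7 vertices has 6 edges. This graph has 7 edges (1 extra). Not a tree.
Number of triangles = 0.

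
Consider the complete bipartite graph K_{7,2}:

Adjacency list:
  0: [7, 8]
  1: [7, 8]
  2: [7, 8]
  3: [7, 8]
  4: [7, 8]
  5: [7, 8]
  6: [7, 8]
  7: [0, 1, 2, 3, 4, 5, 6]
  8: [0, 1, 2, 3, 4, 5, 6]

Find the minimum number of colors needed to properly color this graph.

K_{7,2} is bipartite: vertices split into two independent sets of size 7 and 2.
Color one set 0, the other 1. No adjacent vertices share a color.
Chromatic number = 2.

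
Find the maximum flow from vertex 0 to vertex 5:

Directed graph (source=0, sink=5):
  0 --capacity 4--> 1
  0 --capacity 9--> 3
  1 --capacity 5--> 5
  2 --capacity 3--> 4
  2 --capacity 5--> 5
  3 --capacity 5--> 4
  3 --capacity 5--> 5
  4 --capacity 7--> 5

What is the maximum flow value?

Computing max flow:
  Flow on (0->1): 4/4
  Flow on (0->3): 9/9
  Flow on (1->5): 4/5
  Flow on (3->4): 4/5
  Flow on (3->5): 5/5
  Flow on (4->5): 4/7
Maximum flow = 13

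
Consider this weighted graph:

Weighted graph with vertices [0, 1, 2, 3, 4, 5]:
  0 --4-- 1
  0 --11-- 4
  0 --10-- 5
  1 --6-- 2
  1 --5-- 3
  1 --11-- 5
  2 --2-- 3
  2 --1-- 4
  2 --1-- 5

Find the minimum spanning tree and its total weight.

Applying Kruskal's algorithm (sort edges by weight, add if no cycle):
  Add (2,4) w=1
  Add (2,5) w=1
  Add (2,3) w=2
  Add (0,1) w=4
  Add (1,3) w=5
  Skip (1,2) w=6 (creates cycle)
  Skip (0,5) w=10 (creates cycle)
  Skip (0,4) w=11 (creates cycle)
  Skip (1,5) w=11 (creates cycle)
MST weight = 13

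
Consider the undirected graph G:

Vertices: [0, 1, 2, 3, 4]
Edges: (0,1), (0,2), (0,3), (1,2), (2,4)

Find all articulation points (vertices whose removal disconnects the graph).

An articulation point is a vertex whose removal disconnects the graph.
Articulation points: [0, 2]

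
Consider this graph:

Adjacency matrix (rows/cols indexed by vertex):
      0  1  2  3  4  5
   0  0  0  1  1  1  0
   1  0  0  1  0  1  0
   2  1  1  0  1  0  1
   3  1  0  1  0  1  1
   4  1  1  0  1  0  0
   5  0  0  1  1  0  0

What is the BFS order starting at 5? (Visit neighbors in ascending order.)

BFS from vertex 5 (neighbors processed in ascending order):
Visit order: 5, 2, 3, 0, 1, 4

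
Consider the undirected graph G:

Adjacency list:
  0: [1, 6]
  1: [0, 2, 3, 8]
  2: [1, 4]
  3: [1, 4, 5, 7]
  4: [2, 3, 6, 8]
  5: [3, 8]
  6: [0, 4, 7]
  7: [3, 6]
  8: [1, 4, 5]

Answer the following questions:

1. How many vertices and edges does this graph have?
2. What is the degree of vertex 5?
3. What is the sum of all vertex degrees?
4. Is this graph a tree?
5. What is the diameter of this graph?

Count: 9 vertices, 13 edges.
Vertex 5 has neighbors [3, 8], degree = 2.
Handshaking lemma: 2 * 13 = 26.
A tree on 9 vertices has 8 edges. This graph has 13 edges (5 extra). Not a tree.
Diameter (longest shortest path) = 3.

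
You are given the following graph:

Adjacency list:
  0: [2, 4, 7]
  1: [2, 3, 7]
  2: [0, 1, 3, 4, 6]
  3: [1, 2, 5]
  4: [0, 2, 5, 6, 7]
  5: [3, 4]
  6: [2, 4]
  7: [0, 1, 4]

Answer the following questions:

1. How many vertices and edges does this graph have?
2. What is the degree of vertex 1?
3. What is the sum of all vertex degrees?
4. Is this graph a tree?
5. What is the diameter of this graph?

Count: 8 vertices, 13 edges.
Vertex 1 has neighbors [2, 3, 7], degree = 3.
Handshaking lemma: 2 * 13 = 26.
A tree on 8 vertices has 7 edges. This graph has 13 edges (6 extra). Not a tree.
Diameter (longest shortest path) = 2.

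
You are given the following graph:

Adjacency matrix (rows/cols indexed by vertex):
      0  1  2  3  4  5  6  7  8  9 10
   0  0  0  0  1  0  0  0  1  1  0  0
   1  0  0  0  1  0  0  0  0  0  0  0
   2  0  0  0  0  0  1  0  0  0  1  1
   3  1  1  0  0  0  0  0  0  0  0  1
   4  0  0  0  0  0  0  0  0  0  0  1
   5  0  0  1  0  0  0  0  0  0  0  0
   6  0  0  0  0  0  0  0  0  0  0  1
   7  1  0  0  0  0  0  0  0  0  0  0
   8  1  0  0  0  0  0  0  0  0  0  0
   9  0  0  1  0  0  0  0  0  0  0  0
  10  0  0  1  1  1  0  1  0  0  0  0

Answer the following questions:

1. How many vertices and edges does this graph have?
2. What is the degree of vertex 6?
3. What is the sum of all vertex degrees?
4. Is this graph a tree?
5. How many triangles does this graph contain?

Count: 11 vertices, 10 edges.
Vertex 6 has neighbors [10], degree = 1.
Handshaking lemma: 2 * 10 = 20.
A graph is a tree iff it is connected and has exactly n-1 edges. This graph is connected (all 11 vertices in one component) and has 11-1 = 10 edges. It is a tree.
Number of triangles = 0.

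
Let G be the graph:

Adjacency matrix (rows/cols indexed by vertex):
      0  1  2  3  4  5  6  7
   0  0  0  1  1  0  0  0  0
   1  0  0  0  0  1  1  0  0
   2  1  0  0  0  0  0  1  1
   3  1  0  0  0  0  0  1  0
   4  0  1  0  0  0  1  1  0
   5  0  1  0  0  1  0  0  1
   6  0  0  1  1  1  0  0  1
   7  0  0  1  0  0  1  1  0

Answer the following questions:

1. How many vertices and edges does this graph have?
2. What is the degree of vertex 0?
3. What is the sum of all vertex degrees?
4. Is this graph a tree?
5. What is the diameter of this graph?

Count: 8 vertices, 11 edges.
Vertex 0 has neighbors [2, 3], degree = 2.
Handshaking lemma: 2 * 11 = 22.
A tree on 8 vertices has 7 edges. This graph has 11 edges (4 extra). Not a tree.
Diameter (longest shortest path) = 4.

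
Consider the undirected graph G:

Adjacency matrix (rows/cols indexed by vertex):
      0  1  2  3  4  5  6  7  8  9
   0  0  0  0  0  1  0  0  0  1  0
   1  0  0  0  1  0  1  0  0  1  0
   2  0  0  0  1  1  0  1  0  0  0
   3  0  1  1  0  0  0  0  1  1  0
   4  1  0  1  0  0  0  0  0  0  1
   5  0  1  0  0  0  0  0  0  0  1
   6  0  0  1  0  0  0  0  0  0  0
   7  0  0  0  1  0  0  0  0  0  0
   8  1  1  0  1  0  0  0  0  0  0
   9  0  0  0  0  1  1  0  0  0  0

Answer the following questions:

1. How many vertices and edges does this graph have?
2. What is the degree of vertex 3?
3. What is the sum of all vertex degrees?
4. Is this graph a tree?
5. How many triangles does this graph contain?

Count: 10 vertices, 12 edges.
Vertex 3 has neighbors [1, 2, 7, 8], degree = 4.
Handshaking lemma: 2 * 12 = 24.
A tree on 10 vertices has 9 edges. This graph has 12 edges (3 extra). Not a tree.
Number of triangles = 1.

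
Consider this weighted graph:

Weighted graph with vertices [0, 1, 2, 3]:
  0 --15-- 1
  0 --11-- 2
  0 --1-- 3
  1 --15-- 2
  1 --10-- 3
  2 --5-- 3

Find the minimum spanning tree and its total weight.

Applying Kruskal's algorithm (sort edges by weight, add if no cycle):
  Add (0,3) w=1
  Add (2,3) w=5
  Add (1,3) w=10
  Skip (0,2) w=11 (creates cycle)
  Skip (0,1) w=15 (creates cycle)
  Skip (1,2) w=15 (creates cycle)
MST weight = 16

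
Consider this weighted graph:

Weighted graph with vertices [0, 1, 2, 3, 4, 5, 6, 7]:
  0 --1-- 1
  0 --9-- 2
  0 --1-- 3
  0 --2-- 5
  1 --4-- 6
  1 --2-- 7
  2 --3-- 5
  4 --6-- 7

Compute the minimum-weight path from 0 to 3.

Using Dijkstra's algorithm from vertex 0:
Shortest path: 0 -> 3
Total weight: 1 = 1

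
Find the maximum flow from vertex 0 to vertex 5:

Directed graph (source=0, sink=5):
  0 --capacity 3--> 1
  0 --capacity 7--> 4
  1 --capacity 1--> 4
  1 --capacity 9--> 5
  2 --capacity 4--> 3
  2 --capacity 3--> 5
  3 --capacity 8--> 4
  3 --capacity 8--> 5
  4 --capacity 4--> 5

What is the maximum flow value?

Computing max flow:
  Flow on (0->1): 3/3
  Flow on (0->4): 4/7
  Flow on (1->5): 3/9
  Flow on (4->5): 4/4
Maximum flow = 7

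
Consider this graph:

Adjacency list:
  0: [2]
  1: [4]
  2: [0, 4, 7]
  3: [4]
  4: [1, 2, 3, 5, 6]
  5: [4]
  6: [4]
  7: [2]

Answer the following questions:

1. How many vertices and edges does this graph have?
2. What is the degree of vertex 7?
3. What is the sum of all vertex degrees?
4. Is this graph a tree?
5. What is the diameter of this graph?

Count: 8 vertices, 7 edges.
Vertex 7 has neighbors [2], degree = 1.
Handshaking lemma: 2 * 7 = 14.
A graph is a tree iff it is connected and has exactly n-1 edges. This graph is connected (all 8 vertices in one component) and has 8-1 = 7 edges. It is a tree.
Diameter (longest shortest path) = 3.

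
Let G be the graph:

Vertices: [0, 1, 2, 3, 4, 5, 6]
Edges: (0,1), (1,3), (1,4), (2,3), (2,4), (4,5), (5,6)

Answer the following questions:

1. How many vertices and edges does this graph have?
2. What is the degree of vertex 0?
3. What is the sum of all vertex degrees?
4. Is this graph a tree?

Count: 7 vertices, 7 edges.
Vertex 0 has neighbors [1], degree = 1.
Handshaking lemma: 2 * 7 = 14.
A tree on 7 vertices has 6 edges. This graph has 7 edges (1 extra). Not a tree.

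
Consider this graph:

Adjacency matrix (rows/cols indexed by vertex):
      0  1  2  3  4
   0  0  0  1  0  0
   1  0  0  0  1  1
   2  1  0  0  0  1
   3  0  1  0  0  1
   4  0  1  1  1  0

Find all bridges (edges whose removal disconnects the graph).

A bridge is an edge whose removal increases the number of connected components.
Bridges found: (0,2), (2,4)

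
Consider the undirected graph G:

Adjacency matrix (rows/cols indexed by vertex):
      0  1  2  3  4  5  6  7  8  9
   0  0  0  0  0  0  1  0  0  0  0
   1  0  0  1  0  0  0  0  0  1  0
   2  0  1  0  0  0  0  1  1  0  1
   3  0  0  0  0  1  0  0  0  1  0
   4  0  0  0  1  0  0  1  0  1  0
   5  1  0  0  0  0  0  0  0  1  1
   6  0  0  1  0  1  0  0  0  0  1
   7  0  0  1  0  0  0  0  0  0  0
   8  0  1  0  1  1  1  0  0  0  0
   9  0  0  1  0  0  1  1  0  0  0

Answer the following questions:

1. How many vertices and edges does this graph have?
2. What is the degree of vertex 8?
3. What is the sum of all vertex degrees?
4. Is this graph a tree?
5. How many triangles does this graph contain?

Count: 10 vertices, 13 edges.
Vertex 8 has neighbors [1, 3, 4, 5], degree = 4.
Handshaking lemma: 2 * 13 = 26.
A tree on 10 vertices has 9 edges. This graph has 13 edges (4 extra). Not a tree.
Number of triangles = 2.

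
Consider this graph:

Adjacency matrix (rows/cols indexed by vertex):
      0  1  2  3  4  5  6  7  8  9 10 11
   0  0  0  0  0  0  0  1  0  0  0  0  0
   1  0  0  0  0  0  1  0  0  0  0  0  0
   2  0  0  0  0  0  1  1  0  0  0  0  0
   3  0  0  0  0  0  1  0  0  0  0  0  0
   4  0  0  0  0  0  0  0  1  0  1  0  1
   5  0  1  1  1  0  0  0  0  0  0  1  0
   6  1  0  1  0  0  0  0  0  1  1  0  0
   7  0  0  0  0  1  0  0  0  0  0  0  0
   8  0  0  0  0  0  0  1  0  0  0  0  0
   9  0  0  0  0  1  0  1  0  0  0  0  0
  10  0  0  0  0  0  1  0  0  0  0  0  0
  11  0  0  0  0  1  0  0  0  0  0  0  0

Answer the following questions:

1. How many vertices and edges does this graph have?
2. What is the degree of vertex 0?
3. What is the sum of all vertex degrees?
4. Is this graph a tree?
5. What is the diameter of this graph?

Count: 12 vertices, 11 edges.
Vertex 0 has neighbors [6], degree = 1.
Handshaking lemma: 2 * 11 = 22.
A graph is a tree iff it is connected and has exactly n-1 edges. This graph is connected (all 12 vertices in one component) and has 12-1 = 11 edges. It is a tree.
Diameter (longest shortest path) = 6.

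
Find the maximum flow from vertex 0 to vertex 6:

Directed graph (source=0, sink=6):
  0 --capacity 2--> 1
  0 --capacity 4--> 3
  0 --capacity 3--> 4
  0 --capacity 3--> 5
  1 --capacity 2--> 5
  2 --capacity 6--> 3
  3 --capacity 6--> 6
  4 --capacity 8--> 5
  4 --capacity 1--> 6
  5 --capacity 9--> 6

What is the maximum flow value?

Computing max flow:
  Flow on (0->1): 2/2
  Flow on (0->3): 4/4
  Flow on (0->4): 3/3
  Flow on (0->5): 3/3
  Flow on (1->5): 2/2
  Flow on (3->6): 4/6
  Flow on (4->5): 2/8
  Flow on (4->6): 1/1
  Flow on (5->6): 7/9
Maximum flow = 12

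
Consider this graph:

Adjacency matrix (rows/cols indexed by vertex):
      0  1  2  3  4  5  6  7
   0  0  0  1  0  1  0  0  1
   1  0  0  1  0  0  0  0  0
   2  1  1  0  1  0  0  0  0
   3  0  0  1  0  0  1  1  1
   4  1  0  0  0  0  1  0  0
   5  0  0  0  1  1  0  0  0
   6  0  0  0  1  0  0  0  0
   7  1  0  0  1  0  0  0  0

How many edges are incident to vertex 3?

Vertex 3 has neighbors [2, 5, 6, 7], so deg(3) = 4.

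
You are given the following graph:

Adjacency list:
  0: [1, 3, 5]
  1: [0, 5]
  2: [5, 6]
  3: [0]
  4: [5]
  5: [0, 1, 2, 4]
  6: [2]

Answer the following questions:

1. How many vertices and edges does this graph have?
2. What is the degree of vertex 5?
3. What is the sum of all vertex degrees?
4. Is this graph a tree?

Count: 7 vertices, 7 edges.
Vertex 5 has neighbors [0, 1, 2, 4], degree = 4.
Handshaking lemma: 2 * 7 = 14.
A tree on 7 vertices has 6 edges. This graph has 7 edges (1 extra). Not a tree.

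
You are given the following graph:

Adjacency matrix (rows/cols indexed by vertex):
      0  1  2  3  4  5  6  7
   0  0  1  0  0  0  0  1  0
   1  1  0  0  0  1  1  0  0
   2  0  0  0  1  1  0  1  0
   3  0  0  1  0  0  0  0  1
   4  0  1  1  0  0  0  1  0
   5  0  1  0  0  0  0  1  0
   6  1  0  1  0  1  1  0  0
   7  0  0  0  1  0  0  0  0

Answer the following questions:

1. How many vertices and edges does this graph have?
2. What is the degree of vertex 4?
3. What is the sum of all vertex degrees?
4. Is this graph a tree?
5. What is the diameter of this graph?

Count: 8 vertices, 10 edges.
Vertex 4 has neighbors [1, 2, 6], degree = 3.
Handshaking lemma: 2 * 10 = 20.
A tree on 8 vertices has 7 edges. This graph has 10 edges (3 extra). Not a tree.
Diameter (longest shortest path) = 4.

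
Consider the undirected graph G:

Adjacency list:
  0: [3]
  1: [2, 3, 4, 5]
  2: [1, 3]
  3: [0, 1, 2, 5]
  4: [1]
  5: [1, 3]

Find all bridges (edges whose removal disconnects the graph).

A bridge is an edge whose removal increases the number of connected components.
Bridges found: (0,3), (1,4)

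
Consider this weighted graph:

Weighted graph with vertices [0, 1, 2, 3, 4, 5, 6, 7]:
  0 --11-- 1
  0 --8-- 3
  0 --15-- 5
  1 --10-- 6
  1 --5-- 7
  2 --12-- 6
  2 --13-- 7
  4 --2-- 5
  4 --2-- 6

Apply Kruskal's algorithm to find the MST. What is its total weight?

Applying Kruskal's algorithm (sort edges by weight, add if no cycle):
  Add (4,5) w=2
  Add (4,6) w=2
  Add (1,7) w=5
  Add (0,3) w=8
  Add (1,6) w=10
  Add (0,1) w=11
  Add (2,6) w=12
  Skip (2,7) w=13 (creates cycle)
  Skip (0,5) w=15 (creates cycle)
MST weight = 50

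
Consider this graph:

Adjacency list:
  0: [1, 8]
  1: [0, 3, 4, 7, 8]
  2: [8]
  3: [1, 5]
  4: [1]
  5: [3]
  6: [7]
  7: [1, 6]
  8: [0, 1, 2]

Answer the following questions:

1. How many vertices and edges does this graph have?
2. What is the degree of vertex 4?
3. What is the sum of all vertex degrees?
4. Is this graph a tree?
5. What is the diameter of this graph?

Count: 9 vertices, 9 edges.
Vertex 4 has neighbors [1], degree = 1.
Handshaking lemma: 2 * 9 = 18.
A tree on 9 vertices has 8 edges. This graph has 9 edges (1 extra). Not a tree.
Diameter (longest shortest path) = 4.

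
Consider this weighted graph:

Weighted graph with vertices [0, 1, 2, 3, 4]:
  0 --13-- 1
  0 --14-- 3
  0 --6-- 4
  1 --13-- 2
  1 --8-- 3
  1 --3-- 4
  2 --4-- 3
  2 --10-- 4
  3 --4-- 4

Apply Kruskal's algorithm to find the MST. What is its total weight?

Applying Kruskal's algorithm (sort edges by weight, add if no cycle):
  Add (1,4) w=3
  Add (2,3) w=4
  Add (3,4) w=4
  Add (0,4) w=6
  Skip (1,3) w=8 (creates cycle)
  Skip (2,4) w=10 (creates cycle)
  Skip (0,1) w=13 (creates cycle)
  Skip (1,2) w=13 (creates cycle)
  Skip (0,3) w=14 (creates cycle)
MST weight = 17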